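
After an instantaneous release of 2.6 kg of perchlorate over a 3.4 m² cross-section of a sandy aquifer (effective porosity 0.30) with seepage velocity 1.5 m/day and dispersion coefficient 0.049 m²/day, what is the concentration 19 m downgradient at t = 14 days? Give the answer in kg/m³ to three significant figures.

For an instantaneous plane source, C(x,t) = M/(n_e·A·√(4πDt)) · exp(−(x−vt)²/(4Dt)), with n_e·A the pore (flow) area.
Plume center vt = 1.5 × 14 = 21 m, so the well at 19 m is 2 m upgradient of the peak.
√(4πDt) = 2.936 m, giving peak height M/(n_e·A·√(4πDt)) = 2.6/(0.30 × 3.4 × 2.936) = 0.8682 kg/m³.
(x−vt)²/(4Dt) = (-2)²/(4 × 0.049 × 14) = 1.458; exp(−1.458) = 0.2327.
C = 0.8682 × 0.2327 = 0.202 kg/m³.

0.202 kg/m³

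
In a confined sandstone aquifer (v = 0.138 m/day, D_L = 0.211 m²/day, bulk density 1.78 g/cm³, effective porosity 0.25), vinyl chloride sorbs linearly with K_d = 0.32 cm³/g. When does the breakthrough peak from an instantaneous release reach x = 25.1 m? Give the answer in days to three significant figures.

Retardation factor R = 1 + ρ_b·K_d/n = 1 + 1.78 × 0.32/0.25 = 3.278.
Sorption retards both mechanisms: v_R = v/R = 0.04210 m/day, D_R = D/R = 0.06437 m²/day.
Peak time from v_R²t² + 2D_R t − x² = 0: t = (√(D_R² + v_R²x²) − D_R)/v_R².
√(D_R² + v_R²x²) = √(0.06437² + 0.04210² × 25.1²) = 1.059; v_R² = 0.001772.
t = (1.059 − 0.06437)/0.001772 = 561 days.

561 days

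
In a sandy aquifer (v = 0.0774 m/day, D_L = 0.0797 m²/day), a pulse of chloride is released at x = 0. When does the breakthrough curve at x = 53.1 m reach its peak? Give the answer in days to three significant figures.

673 days

For the 1D instantaneous-source solution, setting ∂C/∂t = 0 at fixed x gives v²t² + 2Dt − x² = 0, so t = (√(D² + v²x²) − D)/v².
√(D² + v²x²) = √(0.0797² + 0.0774² × 53.1²) = 4.111; v² = 0.00599076.
t = (4.111 − 0.0797)/0.00599076 = 673 days (vs. the pure-advection estimate x/v = 686 d).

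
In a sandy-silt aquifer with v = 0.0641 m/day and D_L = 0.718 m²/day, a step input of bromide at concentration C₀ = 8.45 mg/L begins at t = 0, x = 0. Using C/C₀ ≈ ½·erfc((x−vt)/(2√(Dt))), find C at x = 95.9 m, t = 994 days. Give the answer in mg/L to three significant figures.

1.67 mg/L

For a continuous step input, C/C₀ ≈ ½·erfc((x−vt)/(2√(Dt))).
vt = 0.0641 × 994 = 63.7154 m and 2√(Dt) = 2√(0.718 × 994) = 53.43 m.
Argument (x−vt)/(2√(Dt)) = (95.9 − 63.7154)/53.43 = 0.6024; ½·erfc(0.6024) = 0.1971.
C = 8.45 × 0.1971 = 1.67 mg/L.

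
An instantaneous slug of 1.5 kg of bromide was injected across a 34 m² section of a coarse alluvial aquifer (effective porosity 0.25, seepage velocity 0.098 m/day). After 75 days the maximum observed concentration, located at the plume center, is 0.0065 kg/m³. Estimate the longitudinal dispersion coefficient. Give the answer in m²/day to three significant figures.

0.782 m²/day

At the plume center C_max = M/(n_e·A·√(4πDt)), so D = M²/(4πt·(n_e·A·C_max)²).
n_e·A·C_max = 0.25 × 34 × 0.0065 = 0.05525 kg/m.
D = 1.5²/(4π × 75 × 0.05525²) = 0.782 m²/day.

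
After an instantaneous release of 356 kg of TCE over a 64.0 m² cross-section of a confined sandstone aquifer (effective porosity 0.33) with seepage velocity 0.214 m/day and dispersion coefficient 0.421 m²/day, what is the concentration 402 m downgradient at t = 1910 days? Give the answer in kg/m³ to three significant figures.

For an instantaneous plane source, C(x,t) = M/(n_e·A·√(4πDt)) · exp(−(x−vt)²/(4Dt)), with n_e·A the pore (flow) area.
Plume center vt = 0.214 × 1910 = 408.74 m, so the well at 402 m is 6.74 m upgradient of the peak.
√(4πDt) = 100.5 m, giving peak height M/(n_e·A·√(4πDt)) = 356/(0.33 × 64.0 × 100.5) = 0.1677 kg/m³.
(x−vt)²/(4Dt) = (-6.74)²/(4 × 0.421 × 1910) = 0.01412; exp(−0.01412) = 0.9860.
C = 0.1677 × 0.9860 = 0.165 kg/m³.

0.165 kg/m³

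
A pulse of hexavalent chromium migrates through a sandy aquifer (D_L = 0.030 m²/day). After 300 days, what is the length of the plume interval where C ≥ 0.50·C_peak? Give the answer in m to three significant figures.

9.99 m

The plume is Gaussian with σ = √(2Dt) = √(2 × 0.030 × 300) = 4.243 m.
C/C_peak = exp(−Δx²/(2σ²)) = 0.50 ⇒ Δx = σ·√(−2 ln 0.50) = 4.243 × 1.177 = 4.994 m.
Width = 2Δx = 9.99 m.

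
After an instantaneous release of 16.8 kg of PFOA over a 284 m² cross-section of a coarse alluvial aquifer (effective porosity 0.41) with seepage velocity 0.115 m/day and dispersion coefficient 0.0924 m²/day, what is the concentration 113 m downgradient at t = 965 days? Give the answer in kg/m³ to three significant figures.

For an instantaneous plane source, C(x,t) = M/(n_e·A·√(4πDt)) · exp(−(x−vt)²/(4Dt)), with n_e·A the pore (flow) area.
Plume center vt = 0.115 × 965 = 110.975 m, so the well at 113 m is 2.025 m downgradient of the peak.
√(4πDt) = 33.47 m, giving peak height M/(n_e·A·√(4πDt)) = 16.8/(0.41 × 284 × 33.47) = 0.004311 kg/m³.
(x−vt)²/(4Dt) = (2.025)²/(4 × 0.0924 × 965) = 0.01150; exp(−0.01150) = 0.9886.
C = 0.004311 × 0.9886 = 0.00426 kg/m³.

0.00426 kg/m³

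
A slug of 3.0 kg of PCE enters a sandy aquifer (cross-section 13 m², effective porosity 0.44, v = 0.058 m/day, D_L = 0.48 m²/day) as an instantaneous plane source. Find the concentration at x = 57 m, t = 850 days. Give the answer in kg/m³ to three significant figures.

0.00706 kg/m³

For an instantaneous plane source, C(x,t) = M/(n_e·A·√(4πDt)) · exp(−(x−vt)²/(4Dt)), with n_e·A the pore (flow) area.
Plume center vt = 0.058 × 850 = 49.3 m, so the well at 57 m is 7.7 m downgradient of the peak.
√(4πDt) = 71.60 m, giving peak height M/(n_e·A·√(4πDt)) = 3.0/(0.44 × 13 × 71.60) = 0.007325 kg/m³.
(x−vt)²/(4Dt) = (7.7)²/(4 × 0.48 × 850) = 0.03633; exp(−0.03633) = 0.9643.
C = 0.007325 × 0.9643 = 0.00706 kg/m³.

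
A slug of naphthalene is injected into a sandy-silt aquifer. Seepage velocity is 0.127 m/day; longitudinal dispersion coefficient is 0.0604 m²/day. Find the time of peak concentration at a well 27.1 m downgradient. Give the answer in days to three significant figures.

For the 1D instantaneous-source solution, setting ∂C/∂t = 0 at fixed x gives v²t² + 2Dt − x² = 0, so t = (√(D² + v²x²) − D)/v².
√(D² + v²x²) = √(0.0604² + 0.127² × 27.1²) = 3.442; v² = 0.016129.
t = (3.442 − 0.0604)/0.016129 = 210 days (vs. the pure-advection estimate x/v = 213 d).

210 days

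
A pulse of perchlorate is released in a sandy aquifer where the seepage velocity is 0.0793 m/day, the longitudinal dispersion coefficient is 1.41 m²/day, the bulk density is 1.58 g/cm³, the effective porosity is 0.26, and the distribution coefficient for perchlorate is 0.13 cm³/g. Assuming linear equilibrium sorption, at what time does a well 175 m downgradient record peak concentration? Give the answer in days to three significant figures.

Retardation factor R = 1 + ρ_b·K_d/n = 1 + 1.58 × 0.13/0.26 = 1.790.
Sorption retards both mechanisms: v_R = v/R = 0.04430 m/day, D_R = D/R = 0.7877 m²/day.
Peak time from v_R²t² + 2D_R t − x² = 0: t = (√(D_R² + v_R²x²) − D_R)/v_R².
√(D_R² + v_R²x²) = √(0.7877² + 0.04430² × 175²) = 7.792; v_R² = 0.001962.
t = (7.792 − 0.7877)/0.001962 = 3570 days.

3570 days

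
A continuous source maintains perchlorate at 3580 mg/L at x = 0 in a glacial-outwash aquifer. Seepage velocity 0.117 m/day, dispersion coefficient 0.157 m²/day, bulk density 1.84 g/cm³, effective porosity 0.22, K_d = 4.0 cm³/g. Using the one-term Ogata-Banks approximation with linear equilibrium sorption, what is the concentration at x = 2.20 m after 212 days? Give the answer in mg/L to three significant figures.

Retardation factor R = 1 + ρ_b·K_d/n = 1 + 1.84 × 4.0/0.22 = 34.45.
Sorption retards both mechanisms: v_R = v/R = 0.003396 m/day, D_R = D/R = 0.004557 m²/day.
v_R·t = 0.003396 × 212 = 0.719952 m; 2√(D_R t) = 1.966 m; argument = (2.20 − 0.719952)/1.966 = 0.7528.
C = C₀ × ½·erfc(0.7528) = 3580 × 0.1435 = 514 mg/L.

514 mg/L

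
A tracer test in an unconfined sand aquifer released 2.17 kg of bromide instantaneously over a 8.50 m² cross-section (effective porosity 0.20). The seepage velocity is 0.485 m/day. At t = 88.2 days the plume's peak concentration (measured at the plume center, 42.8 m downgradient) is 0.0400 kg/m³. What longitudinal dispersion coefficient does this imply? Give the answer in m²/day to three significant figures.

0.919 m²/day

At the plume center C_max = M/(n_e·A·√(4πDt)), so D = M²/(4πt·(n_e·A·C_max)²).
n_e·A·C_max = 0.20 × 8.50 × 0.0400 = 0.06800 kg/m.
D = 2.17²/(4π × 88.2 × 0.06800²) = 0.919 m²/day.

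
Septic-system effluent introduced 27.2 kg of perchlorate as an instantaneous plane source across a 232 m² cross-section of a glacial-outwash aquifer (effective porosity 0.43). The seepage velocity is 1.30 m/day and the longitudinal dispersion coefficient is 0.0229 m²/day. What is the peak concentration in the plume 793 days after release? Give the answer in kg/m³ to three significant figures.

0.0180 kg/m³

The peak of an instantaneous 1D plume sits at x = vt; there the Gaussian factor is 1 and C_max = M/(n_e·A·√(4πDt)), where n_e·A is the pore area the mass is dissolved in.
√(4πDt) = √(4π × 0.0229 × 793) = 15.11 m, so C_max = 27.2/(0.43 × 232 × 15.11) = 0.0180 kg/m³.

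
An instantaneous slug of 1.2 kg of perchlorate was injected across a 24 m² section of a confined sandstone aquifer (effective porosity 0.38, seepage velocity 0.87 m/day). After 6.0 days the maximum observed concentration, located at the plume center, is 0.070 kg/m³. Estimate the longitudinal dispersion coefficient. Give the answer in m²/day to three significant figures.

0.0469 m²/day

At the plume center C_max = M/(n_e·A·√(4πDt)), so D = M²/(4πt·(n_e·A·C_max)²).
n_e·A·C_max = 0.38 × 24 × 0.070 = 0.6384 kg/m.
D = 1.2²/(4π × 6.0 × 0.6384²) = 0.0469 m²/day.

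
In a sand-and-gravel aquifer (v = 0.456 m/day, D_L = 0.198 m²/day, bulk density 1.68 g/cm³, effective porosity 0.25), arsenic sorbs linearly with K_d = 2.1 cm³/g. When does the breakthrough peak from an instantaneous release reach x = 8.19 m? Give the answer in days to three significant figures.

257 days

Retardation factor R = 1 + ρ_b·K_d/n = 1 + 1.68 × 2.1/0.25 = 15.11.
Sorption retards both mechanisms: v_R = v/R = 0.03018 m/day, D_R = D/R = 0.01310 m²/day.
Peak time from v_R²t² + 2D_R t − x² = 0: t = (√(D_R² + v_R²x²) − D_R)/v_R².
√(D_R² + v_R²x²) = √(0.01310² + 0.03018² × 8.19²) = 0.2475; v_R² = 0.0009108.
t = (0.2475 − 0.01310)/0.0009108 = 257 days.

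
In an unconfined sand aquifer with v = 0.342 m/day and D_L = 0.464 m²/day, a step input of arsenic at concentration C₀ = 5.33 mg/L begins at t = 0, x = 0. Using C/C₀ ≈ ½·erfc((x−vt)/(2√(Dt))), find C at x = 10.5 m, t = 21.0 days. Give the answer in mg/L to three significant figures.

1.21 mg/L

For a continuous step input, C/C₀ ≈ ½·erfc((x−vt)/(2√(Dt))).
vt = 0.342 × 21.0 = 7.182 m and 2√(Dt) = 2√(0.464 × 21.0) = 6.243 m.
Argument (x−vt)/(2√(Dt)) = (10.5 − 7.182)/6.243 = 0.5315; ½·erfc(0.5315) = 0.2261.
C = 5.33 × 0.2261 = 1.21 mg/L.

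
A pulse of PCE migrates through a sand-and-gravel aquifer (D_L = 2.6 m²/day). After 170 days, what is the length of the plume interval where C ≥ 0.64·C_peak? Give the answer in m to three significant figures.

The plume is Gaussian with σ = √(2Dt) = √(2 × 2.6 × 170) = 29.73 m.
C/C_peak = exp(−Δx²/(2σ²)) = 0.64 ⇒ Δx = σ·√(−2 ln 0.64) = 29.73 × 0.9448 = 28.09 m.
Width = 2Δx = 56.2 m.

56.2 m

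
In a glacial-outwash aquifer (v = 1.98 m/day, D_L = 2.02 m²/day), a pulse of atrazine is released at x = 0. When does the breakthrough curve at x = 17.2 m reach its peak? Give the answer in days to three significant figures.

For the 1D instantaneous-source solution, setting ∂C/∂t = 0 at fixed x gives v²t² + 2Dt − x² = 0, so t = (√(D² + v²x²) − D)/v².
√(D² + v²x²) = √(2.02² + 1.98² × 17.2²) = 34.12; v² = 3.9204.
t = (34.12 − 2.02)/3.9204 = 8.19 days (vs. the pure-advection estimate x/v = 8.69 d).

8.19 days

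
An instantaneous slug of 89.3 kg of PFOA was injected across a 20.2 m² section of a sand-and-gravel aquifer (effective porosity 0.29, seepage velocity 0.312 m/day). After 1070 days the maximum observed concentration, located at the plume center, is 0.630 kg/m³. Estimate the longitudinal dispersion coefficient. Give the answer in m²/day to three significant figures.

At the plume center C_max = M/(n_e·A·√(4πDt)), so D = M²/(4πt·(n_e·A·C_max)²).
n_e·A·C_max = 0.29 × 20.2 × 0.630 = 3.691 kg/m.
D = 89.3²/(4π × 1070 × 3.691²) = 0.0435 m²/day.

0.0435 m²/day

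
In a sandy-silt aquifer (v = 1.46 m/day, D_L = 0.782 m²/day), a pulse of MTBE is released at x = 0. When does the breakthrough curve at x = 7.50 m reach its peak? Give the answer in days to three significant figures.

For the 1D instantaneous-source solution, setting ∂C/∂t = 0 at fixed x gives v²t² + 2Dt − x² = 0, so t = (√(D² + v²x²) − D)/v².
√(D² + v²x²) = √(0.782² + 1.46² × 7.50²) = 10.98; v² = 2.1316.
t = (10.98 − 0.782)/2.1316 = 4.78 days (vs. the pure-advection estimate x/v = 5.14 d).

4.78 days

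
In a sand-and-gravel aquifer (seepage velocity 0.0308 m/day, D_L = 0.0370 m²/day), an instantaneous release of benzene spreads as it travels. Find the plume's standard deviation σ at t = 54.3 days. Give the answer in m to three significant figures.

2.00 m

Dispersive spreading gives a Gaussian with σ² = 2Dt; advection only shifts the center.
σ = √(2 × 0.0370 × 54.3) = 2.00 m.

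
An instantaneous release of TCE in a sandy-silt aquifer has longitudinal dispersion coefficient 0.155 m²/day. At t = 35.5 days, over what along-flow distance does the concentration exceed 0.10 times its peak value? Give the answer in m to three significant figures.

The plume is Gaussian with σ = √(2Dt) = √(2 × 0.155 × 35.5) = 3.317 m.
C/C_peak = exp(−Δx²/(2σ²)) = 0.10 ⇒ Δx = σ·√(−2 ln 0.10) = 3.317 × 2.146 = 7.118 m.
Width = 2Δx = 14.2 m.

14.2 m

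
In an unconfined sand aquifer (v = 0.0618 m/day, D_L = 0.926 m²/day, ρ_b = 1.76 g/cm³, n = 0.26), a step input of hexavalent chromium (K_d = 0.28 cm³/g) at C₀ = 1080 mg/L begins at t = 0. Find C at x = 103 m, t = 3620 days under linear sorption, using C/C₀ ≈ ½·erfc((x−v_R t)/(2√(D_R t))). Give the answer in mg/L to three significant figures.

Retardation factor R = 1 + ρ_b·K_d/n = 1 + 1.76 × 0.28/0.26 = 2.895.
Sorption retards both mechanisms: v_R = v/R = 0.02135 m/day, D_R = D/R = 0.3199 m²/day.
v_R·t = 0.02135 × 3620 = 77.287 m; 2√(D_R t) = 68.06 m; argument = (103 − 77.287)/68.06 = 0.3778.
C = C₀ × ½·erfc(0.3778) = 1080 × 0.2966 = 320 mg/L.

320 mg/L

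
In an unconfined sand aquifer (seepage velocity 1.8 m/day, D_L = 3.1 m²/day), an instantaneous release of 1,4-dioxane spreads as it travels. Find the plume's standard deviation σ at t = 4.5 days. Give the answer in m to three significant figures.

5.28 m

Dispersive spreading gives a Gaussian with σ² = 2Dt; advection only shifts the center.
σ = √(2 × 3.1 × 4.5) = 5.28 m.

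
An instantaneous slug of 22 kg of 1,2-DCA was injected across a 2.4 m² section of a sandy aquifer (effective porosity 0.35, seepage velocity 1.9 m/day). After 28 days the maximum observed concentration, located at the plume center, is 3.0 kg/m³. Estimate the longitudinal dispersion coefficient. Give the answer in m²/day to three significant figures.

0.217 m²/day

At the plume center C_max = M/(n_e·A·√(4πDt)), so D = M²/(4πt·(n_e·A·C_max)²).
n_e·A·C_max = 0.35 × 2.4 × 3.0 = 2.520 kg/m.
D = 22²/(4π × 28 × 2.520²) = 0.217 m²/day.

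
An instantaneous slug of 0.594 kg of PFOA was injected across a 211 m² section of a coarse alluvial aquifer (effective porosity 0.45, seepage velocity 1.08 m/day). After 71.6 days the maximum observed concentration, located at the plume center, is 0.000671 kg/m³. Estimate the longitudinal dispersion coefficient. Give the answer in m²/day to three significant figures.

At the plume center C_max = M/(n_e·A·√(4πDt)), so D = M²/(4πt·(n_e·A·C_max)²).
n_e·A·C_max = 0.45 × 211 × 0.000671 = 0.06371 kg/m.
D = 0.594²/(4π × 71.6 × 0.06371²) = 0.0966 m²/day.

0.0966 m²/day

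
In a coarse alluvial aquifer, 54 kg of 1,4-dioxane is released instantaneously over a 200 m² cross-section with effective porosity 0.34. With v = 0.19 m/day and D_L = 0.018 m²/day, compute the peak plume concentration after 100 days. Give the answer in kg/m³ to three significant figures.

The peak of an instantaneous 1D plume sits at x = vt; there the Gaussian factor is 1 and C_max = M/(n_e·A·√(4πDt)), where n_e·A is the pore area the mass is dissolved in.
√(4πDt) = √(4π × 0.018 × 100) = 4.756 m, so C_max = 54/(0.34 × 200 × 4.756) = 0.167 kg/m³.

0.167 kg/m³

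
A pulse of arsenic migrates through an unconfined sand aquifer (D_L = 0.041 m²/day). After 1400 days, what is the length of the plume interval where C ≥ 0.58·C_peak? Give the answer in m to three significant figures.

22.4 m

The plume is Gaussian with σ = √(2Dt) = √(2 × 0.041 × 1400) = 10.71 m.
C/C_peak = exp(−Δx²/(2σ²)) = 0.58 ⇒ Δx = σ·√(−2 ln 0.58) = 10.71 × 1.044 = 11.18 m.
Width = 2Δx = 22.4 m.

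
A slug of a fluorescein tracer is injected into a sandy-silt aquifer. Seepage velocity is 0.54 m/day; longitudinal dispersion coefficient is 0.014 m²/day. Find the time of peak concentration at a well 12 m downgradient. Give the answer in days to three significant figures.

For the 1D instantaneous-source solution, setting ∂C/∂t = 0 at fixed x gives v²t² + 2Dt − x² = 0, so t = (√(D² + v²x²) − D)/v².
√(D² + v²x²) = √(0.014² + 0.54² × 12²) = 6.480; v² = 0.2916.
t = (6.480 − 0.014)/0.2916 = 22.2 days (vs. the pure-advection estimate x/v = 22.2 d).

22.2 days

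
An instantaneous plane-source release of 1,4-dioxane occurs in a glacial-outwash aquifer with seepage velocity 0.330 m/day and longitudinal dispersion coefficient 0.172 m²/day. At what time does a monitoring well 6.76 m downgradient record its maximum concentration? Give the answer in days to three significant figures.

For the 1D instantaneous-source solution, setting ∂C/∂t = 0 at fixed x gives v²t² + 2Dt − x² = 0, so t = (√(D² + v²x²) − D)/v².
√(D² + v²x²) = √(0.172² + 0.330² × 6.76²) = 2.237; v² = 0.1089.
t = (2.237 − 0.172)/0.1089 = 19.0 days (vs. the pure-advection estimate x/v = 20.5 d).

19.0 days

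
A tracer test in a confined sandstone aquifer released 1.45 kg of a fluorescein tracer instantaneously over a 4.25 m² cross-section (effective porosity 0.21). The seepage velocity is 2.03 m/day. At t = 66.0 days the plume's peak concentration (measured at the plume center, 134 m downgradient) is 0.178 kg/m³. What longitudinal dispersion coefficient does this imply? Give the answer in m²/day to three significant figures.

At the plume center C_max = M/(n_e·A·√(4πDt)), so D = M²/(4πt·(n_e·A·C_max)²).
n_e·A·C_max = 0.21 × 4.25 × 0.178 = 0.1589 kg/m.
D = 1.45²/(4π × 66.0 × 0.1589²) = 0.100 m²/day.

0.100 m²/day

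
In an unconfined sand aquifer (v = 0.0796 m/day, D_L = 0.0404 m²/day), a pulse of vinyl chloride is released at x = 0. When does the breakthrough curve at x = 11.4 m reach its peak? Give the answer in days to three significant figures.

For the 1D instantaneous-source solution, setting ∂C/∂t = 0 at fixed x gives v²t² + 2Dt − x² = 0, so t = (√(D² + v²x²) − D)/v².
√(D² + v²x²) = √(0.0404² + 0.0796² × 11.4²) = 0.9083; v² = 0.00633616.
t = (0.9083 − 0.0404)/0.00633616 = 137 days (vs. the pure-advection estimate x/v = 143 d).

137 days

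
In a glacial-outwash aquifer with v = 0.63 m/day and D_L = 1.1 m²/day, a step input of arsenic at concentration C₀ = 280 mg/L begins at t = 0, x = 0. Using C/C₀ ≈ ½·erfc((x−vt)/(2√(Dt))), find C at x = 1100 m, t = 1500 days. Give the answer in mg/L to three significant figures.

0.976 mg/L

For a continuous step input, C/C₀ ≈ ½·erfc((x−vt)/(2√(Dt))).
vt = 0.63 × 1500 = 945 m and 2√(Dt) = 2√(1.1 × 1500) = 81.24 m.
Argument (x−vt)/(2√(Dt)) = (1100 − 945)/81.24 = 1.908; ½·erfc(1.908) = 0.003485.
C = 280 × 0.003485 = 0.976 mg/L.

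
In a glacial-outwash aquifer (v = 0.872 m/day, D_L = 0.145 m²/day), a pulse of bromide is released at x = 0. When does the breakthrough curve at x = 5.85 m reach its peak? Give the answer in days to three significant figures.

For the 1D instantaneous-source solution, setting ∂C/∂t = 0 at fixed x gives v²t² + 2Dt − x² = 0, so t = (√(D² + v²x²) − D)/v².
√(D² + v²x²) = √(0.145² + 0.872² × 5.85²) = 5.103; v² = 0.760384.
t = (5.103 − 0.145)/0.760384 = 6.52 days (vs. the pure-advection estimate x/v = 6.71 d).

6.52 days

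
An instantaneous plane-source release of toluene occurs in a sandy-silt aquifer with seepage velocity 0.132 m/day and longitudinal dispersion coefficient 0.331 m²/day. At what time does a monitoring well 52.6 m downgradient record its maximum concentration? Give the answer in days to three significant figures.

380 days

For the 1D instantaneous-source solution, setting ∂C/∂t = 0 at fixed x gives v²t² + 2Dt − x² = 0, so t = (√(D² + v²x²) − D)/v².
√(D² + v²x²) = √(0.331² + 0.132² × 52.6²) = 6.951; v² = 0.017424.
t = (6.951 − 0.331)/0.017424 = 380 days (vs. the pure-advection estimate x/v = 398 d).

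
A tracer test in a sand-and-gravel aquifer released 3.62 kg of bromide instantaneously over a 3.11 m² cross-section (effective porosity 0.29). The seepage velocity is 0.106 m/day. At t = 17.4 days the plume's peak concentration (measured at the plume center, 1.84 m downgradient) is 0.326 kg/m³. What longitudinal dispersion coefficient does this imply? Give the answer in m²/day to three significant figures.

At the plume center C_max = M/(n_e·A·√(4πDt)), so D = M²/(4πt·(n_e·A·C_max)²).
n_e·A·C_max = 0.29 × 3.11 × 0.326 = 0.2940 kg/m.
D = 3.62²/(4π × 17.4 × 0.2940²) = 0.693 m²/day.

0.693 m²/day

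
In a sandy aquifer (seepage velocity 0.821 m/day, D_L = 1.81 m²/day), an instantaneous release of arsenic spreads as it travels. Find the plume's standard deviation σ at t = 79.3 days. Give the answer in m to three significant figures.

Dispersive spreading gives a Gaussian with σ² = 2Dt; advection only shifts the center.
σ = √(2 × 1.81 × 79.3) = 16.9 m.

16.9 m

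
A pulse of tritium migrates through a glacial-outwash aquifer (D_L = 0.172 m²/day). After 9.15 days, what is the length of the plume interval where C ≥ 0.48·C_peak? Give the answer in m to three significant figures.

4.30 m

The plume is Gaussian with σ = √(2Dt) = √(2 × 0.172 × 9.15) = 1.774 m.
C/C_peak = exp(−Δx²/(2σ²)) = 0.48 ⇒ Δx = σ·√(−2 ln 0.48) = 1.774 × 1.212 = 2.150 m.
Width = 2Δx = 4.30 m.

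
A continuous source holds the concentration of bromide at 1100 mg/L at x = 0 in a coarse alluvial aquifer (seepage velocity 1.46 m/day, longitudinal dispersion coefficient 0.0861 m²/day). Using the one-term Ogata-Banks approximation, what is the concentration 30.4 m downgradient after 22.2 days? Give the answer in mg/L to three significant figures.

933 mg/L

For a continuous step input, C/C₀ ≈ ½·erfc((x−vt)/(2√(Dt))).
vt = 1.46 × 22.2 = 32.412 m and 2√(Dt) = 2√(0.0861 × 22.2) = 2.765 m.
Argument (x−vt)/(2√(Dt)) = (30.4 − 32.412)/2.765 = -0.7277; ½·erfc(-0.7277) = 0.8483.
C = 1100 × 0.8483 = 933 mg/L.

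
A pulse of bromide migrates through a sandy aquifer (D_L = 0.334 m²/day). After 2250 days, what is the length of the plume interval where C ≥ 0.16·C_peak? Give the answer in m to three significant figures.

148 m

The plume is Gaussian with σ = √(2Dt) = √(2 × 0.334 × 2250) = 38.77 m.
C/C_peak = exp(−Δx²/(2σ²)) = 0.16 ⇒ Δx = σ·√(−2 ln 0.16) = 38.77 × 1.914 = 74.21 m.
Width = 2Δx = 148 m.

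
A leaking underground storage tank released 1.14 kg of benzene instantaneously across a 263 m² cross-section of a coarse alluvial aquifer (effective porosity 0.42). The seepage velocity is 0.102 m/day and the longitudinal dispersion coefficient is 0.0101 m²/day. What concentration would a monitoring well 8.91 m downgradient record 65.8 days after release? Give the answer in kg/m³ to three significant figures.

0.000580 kg/m³

For an instantaneous plane source, C(x,t) = M/(n_e·A·√(4πDt)) · exp(−(x−vt)²/(4Dt)), with n_e·A the pore (flow) area.
Plume center vt = 0.102 × 65.8 = 6.7116 m, so the well at 8.91 m is 2.1984 m downgradient of the peak.
√(4πDt) = 2.890 m, giving peak height M/(n_e·A·√(4πDt)) = 1.14/(0.42 × 263 × 2.890) = 0.003571 kg/m³.
(x−vt)²/(4Dt) = (2.1984)²/(4 × 0.0101 × 65.8) = 1.818; exp(−1.818) = 0.1624.
C = 0.003571 × 0.1624 = 0.000580 kg/m³.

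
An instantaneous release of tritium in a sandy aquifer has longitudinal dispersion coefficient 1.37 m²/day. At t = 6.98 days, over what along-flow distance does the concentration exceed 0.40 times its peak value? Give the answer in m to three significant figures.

The plume is Gaussian with σ = √(2Dt) = √(2 × 1.37 × 6.98) = 4.373 m.
C/C_peak = exp(−Δx²/(2σ²)) = 0.40 ⇒ Δx = σ·√(−2 ln 0.40) = 4.373 × 1.354 = 5.921 m.
Width = 2Δx = 11.8 m.

11.8 m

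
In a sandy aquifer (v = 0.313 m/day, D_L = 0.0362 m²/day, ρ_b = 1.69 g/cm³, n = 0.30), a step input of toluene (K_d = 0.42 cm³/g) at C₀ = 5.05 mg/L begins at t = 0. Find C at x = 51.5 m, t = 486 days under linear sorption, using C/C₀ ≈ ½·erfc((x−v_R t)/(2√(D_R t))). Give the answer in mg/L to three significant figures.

0.129 mg/L

Retardation factor R = 1 + ρ_b·K_d/n = 1 + 1.69 × 0.42/0.30 = 3.366.
Sorption retards both mechanisms: v_R = v/R = 0.09299 m/day, D_R = D/R = 0.01075 m²/day.
v_R·t = 0.09299 × 486 = 45.19314 m; 2√(D_R t) = 4.571 m; argument = (51.5 − 45.19314)/4.571 = 1.380.
C = C₀ × ½·erfc(1.380) = 5.05 × 0.02549 = 0.129 mg/L.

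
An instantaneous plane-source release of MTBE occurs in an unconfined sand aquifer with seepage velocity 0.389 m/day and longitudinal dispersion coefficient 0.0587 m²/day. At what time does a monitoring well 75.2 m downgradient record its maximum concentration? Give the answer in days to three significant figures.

193 days

For the 1D instantaneous-source solution, setting ∂C/∂t = 0 at fixed x gives v²t² + 2Dt − x² = 0, so t = (√(D² + v²x²) − D)/v².
√(D² + v²x²) = √(0.0587² + 0.389² × 75.2²) = 29.25; v² = 0.151321.
t = (29.25 − 0.0587)/0.151321 = 193 days (vs. the pure-advection estimate x/v = 193 d).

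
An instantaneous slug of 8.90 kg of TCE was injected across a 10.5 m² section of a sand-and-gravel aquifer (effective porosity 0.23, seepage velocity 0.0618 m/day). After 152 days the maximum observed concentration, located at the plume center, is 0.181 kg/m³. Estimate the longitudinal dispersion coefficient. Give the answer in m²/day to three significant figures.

0.217 m²/day

At the plume center C_max = M/(n_e·A·√(4πDt)), so D = M²/(4πt·(n_e·A·C_max)²).
n_e·A·C_max = 0.23 × 10.5 × 0.181 = 0.4371 kg/m.
D = 8.90²/(4π × 152 × 0.4371²) = 0.217 m²/day.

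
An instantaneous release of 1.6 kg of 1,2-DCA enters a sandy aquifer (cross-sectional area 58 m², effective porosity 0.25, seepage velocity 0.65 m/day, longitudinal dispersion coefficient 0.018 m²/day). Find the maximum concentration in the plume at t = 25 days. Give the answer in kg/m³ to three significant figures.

The peak of an instantaneous 1D plume sits at x = vt; there the Gaussian factor is 1 and C_max = M/(n_e·A·√(4πDt)), where n_e·A is the pore area the mass is dissolved in.
√(4πDt) = √(4π × 0.018 × 25) = 2.378 m, so C_max = 1.6/(0.25 × 58 × 2.378) = 0.0464 kg/m³.

0.0464 kg/m³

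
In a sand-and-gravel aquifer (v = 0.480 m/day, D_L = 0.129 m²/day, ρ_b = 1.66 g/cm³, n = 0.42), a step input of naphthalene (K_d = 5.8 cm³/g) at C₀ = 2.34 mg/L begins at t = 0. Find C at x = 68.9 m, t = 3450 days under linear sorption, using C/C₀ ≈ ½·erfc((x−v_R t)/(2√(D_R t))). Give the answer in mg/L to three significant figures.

Retardation factor R = 1 + ρ_b·K_d/n = 1 + 1.66 × 5.8/0.42 = 23.92.
Sorption retards both mechanisms: v_R = v/R = 0.02007 m/day, D_R = D/R = 0.005393 m²/day.
v_R·t = 0.02007 × 3450 = 69.2415 m; 2√(D_R t) = 8.627 m; argument = (68.9 − 69.2415)/8.627 = -0.03959.
C = C₀ × ½·erfc(-0.03959) = 2.34 × 0.5223 = 1.22 mg/L.

1.22 mg/L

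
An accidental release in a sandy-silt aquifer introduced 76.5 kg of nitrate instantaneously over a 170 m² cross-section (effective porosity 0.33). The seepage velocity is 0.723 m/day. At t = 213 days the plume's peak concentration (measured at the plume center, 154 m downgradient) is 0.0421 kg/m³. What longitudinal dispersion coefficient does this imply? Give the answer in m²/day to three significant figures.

At the plume center C_max = M/(n_e·A·√(4πDt)), so D = M²/(4πt·(n_e·A·C_max)²).
n_e·A·C_max = 0.33 × 170 × 0.0421 = 2.362 kg/m.
D = 76.5²/(4π × 213 × 2.362²) = 0.392 m²/day.

0.392 m²/day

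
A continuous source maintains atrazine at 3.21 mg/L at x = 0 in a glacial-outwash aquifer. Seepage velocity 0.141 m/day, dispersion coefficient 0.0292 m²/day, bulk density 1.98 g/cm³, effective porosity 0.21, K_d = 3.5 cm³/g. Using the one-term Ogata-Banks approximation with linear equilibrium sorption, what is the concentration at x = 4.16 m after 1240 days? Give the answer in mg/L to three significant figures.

Retardation factor R = 1 + ρ_b·K_d/n = 1 + 1.98 × 3.5/0.21 = 34.00.
Sorption retards both mechanisms: v_R = v/R = 0.004147 m/day, D_R = D/R = 0.0008588 m²/day.
v_R·t = 0.004147 × 1240 = 5.14228 m; 2√(D_R t) = 2.064 m; argument = (4.16 − 5.14228)/2.064 = -0.4759.
C = C₀ × ½·erfc(-0.4759) = 3.21 × 0.7495 = 2.41 mg/L.

2.41 mg/L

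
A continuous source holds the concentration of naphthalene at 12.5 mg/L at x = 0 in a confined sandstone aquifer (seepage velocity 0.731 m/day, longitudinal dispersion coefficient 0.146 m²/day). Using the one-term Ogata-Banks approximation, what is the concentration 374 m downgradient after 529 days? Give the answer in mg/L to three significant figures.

For a continuous step input, C/C₀ ≈ ½·erfc((x−vt)/(2√(Dt))).
vt = 0.731 × 529 = 386.699 m and 2√(Dt) = 2√(0.146 × 529) = 17.58 m.
Argument (x−vt)/(2√(Dt)) = (374 − 386.699)/17.58 = -0.7224; ½·erfc(-0.7224) = 0.8465.
C = 12.5 × 0.8465 = 10.6 mg/L.

10.6 mg/L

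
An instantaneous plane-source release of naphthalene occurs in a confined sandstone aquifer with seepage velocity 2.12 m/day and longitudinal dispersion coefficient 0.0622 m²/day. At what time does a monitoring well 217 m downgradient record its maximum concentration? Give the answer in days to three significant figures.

For the 1D instantaneous-source solution, setting ∂C/∂t = 0 at fixed x gives v²t² + 2Dt − x² = 0, so t = (√(D² + v²x²) − D)/v².
√(D² + v²x²) = √(0.0622² + 2.12² × 217²) = 460.0; v² = 4.4944.
t = (460.0 − 0.0622)/4.4944 = 102 days (vs. the pure-advection estimate x/v = 102 d).

102 days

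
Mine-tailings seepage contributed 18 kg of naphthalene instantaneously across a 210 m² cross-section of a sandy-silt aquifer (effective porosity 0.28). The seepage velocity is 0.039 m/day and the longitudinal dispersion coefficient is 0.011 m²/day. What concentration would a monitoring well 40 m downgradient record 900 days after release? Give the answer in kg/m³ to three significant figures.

For an instantaneous plane source, C(x,t) = M/(n_e·A·√(4πDt)) · exp(−(x−vt)²/(4Dt)), with n_e·A the pore (flow) area.
Plume center vt = 0.039 × 900 = 35.1 m, so the well at 40 m is 4.9 m downgradient of the peak.
√(4πDt) = 11.15 m, giving peak height M/(n_e·A·√(4πDt)) = 18/(0.28 × 210 × 11.15) = 0.02745 kg/m³.
(x−vt)²/(4Dt) = (4.9)²/(4 × 0.011 × 900) = 0.6063; exp(−0.6063) = 0.5454.
C = 0.02745 × 0.5454 = 0.0150 kg/m³.

0.0150 kg/m³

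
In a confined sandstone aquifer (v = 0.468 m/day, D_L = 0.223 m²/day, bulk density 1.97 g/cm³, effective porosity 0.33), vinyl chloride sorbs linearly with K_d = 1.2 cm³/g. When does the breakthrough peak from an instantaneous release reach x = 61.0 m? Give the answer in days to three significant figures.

1060 days

Retardation factor R = 1 + ρ_b·K_d/n = 1 + 1.97 × 1.2/0.33 = 8.164.
Sorption retards both mechanisms: v_R = v/R = 0.05732 m/day, D_R = D/R = 0.02732 m²/day.
Peak time from v_R²t² + 2D_R t − x² = 0: t = (√(D_R² + v_R²x²) − D_R)/v_R².
√(D_R² + v_R²x²) = √(0.02732² + 0.05732² × 61.0²) = 3.497; v_R² = 0.003286.
t = (3.497 − 0.02732)/0.003286 = 1060 days.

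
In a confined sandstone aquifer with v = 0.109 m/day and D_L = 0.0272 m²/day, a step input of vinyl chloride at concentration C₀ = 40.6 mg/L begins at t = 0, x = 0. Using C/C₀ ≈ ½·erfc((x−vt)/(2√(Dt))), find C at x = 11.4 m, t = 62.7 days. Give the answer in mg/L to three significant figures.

For a continuous step input, C/C₀ ≈ ½·erfc((x−vt)/(2√(Dt))).
vt = 0.109 × 62.7 = 6.8343 m and 2√(Dt) = 2√(0.0272 × 62.7) = 2.612 m.
Argument (x−vt)/(2√(Dt)) = (11.4 − 6.8343)/2.612 = 1.748; ½·erfc(1.748) = 0.006717.
C = 40.6 × 0.006717 = 0.273 mg/L.

0.273 mg/L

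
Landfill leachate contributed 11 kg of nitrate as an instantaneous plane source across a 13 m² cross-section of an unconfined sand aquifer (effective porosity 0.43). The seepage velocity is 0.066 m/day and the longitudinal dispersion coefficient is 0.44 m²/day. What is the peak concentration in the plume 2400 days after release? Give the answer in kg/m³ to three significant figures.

The peak of an instantaneous 1D plume sits at x = vt; there the Gaussian factor is 1 and C_max = M/(n_e·A·√(4πDt)), where n_e·A is the pore area the mass is dissolved in.
√(4πDt) = √(4π × 0.44 × 2400) = 115.2 m, so C_max = 11/(0.43 × 13 × 115.2) = 0.0171 kg/m³.

0.0171 kg/m³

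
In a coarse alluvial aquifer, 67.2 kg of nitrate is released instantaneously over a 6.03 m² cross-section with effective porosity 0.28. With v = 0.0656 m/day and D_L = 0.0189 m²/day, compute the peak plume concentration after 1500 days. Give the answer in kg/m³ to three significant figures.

The peak of an instantaneous 1D plume sits at x = vt; there the Gaussian factor is 1 and C_max = M/(n_e·A·√(4πDt)), where n_e·A is the pore area the mass is dissolved in.
√(4πDt) = √(4π × 0.0189 × 1500) = 18.87 m, so C_max = 67.2/(0.28 × 6.03 × 18.87) = 2.11 kg/m³.

2.11 kg/m³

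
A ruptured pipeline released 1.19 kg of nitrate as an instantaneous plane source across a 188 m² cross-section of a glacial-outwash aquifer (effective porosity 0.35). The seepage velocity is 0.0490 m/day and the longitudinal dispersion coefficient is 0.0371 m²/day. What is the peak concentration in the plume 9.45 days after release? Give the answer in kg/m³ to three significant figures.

0.00862 kg/m³

The peak of an instantaneous 1D plume sits at x = vt; there the Gaussian factor is 1 and C_max = M/(n_e·A·√(4πDt)), where n_e·A is the pore area the mass is dissolved in.
√(4πDt) = √(4π × 0.0371 × 9.45) = 2.099 m, so C_max = 1.19/(0.35 × 188 × 2.099) = 0.00862 kg/m³.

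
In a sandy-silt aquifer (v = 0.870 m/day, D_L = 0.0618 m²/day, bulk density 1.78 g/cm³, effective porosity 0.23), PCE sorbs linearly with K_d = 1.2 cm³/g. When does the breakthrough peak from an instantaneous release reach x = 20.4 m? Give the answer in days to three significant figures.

Retardation factor R = 1 + ρ_b·K_d/n = 1 + 1.78 × 1.2/0.23 = 10.29.
Sorption retards both mechanisms: v_R = v/R = 0.08455 m/day, D_R = D/R = 0.006006 m²/day.
Peak time from v_R²t² + 2D_R t − x² = 0: t = (√(D_R² + v_R²x²) − D_R)/v_R².
√(D_R² + v_R²x²) = √(0.006006² + 0.08455² × 20.4²) = 1.725; v_R² = 0.007149.
t = (1.725 − 0.006006)/0.007149 = 240 days.

240 days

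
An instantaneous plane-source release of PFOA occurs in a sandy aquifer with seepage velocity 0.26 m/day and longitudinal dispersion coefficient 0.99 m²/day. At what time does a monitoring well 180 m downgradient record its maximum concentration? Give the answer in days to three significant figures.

678 days

For the 1D instantaneous-source solution, setting ∂C/∂t = 0 at fixed x gives v²t² + 2Dt − x² = 0, so t = (√(D² + v²x²) − D)/v².
√(D² + v²x²) = √(0.99² + 0.26² × 180²) = 46.81; v² = 0.0676.
t = (46.81 − 0.99)/0.0676 = 678 days (vs. the pure-advection estimate x/v = 692 d).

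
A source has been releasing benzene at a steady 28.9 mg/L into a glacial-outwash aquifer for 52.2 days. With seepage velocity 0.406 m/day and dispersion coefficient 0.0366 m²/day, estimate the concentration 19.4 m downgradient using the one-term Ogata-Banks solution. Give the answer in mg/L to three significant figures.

For a continuous step input, C/C₀ ≈ ½·erfc((x−vt)/(2√(Dt))).
vt = 0.406 × 52.2 = 21.1932 m and 2√(Dt) = 2√(0.0366 × 52.2) = 2.764 m.
Argument (x−vt)/(2√(Dt)) = (19.4 − 21.1932)/2.764 = -0.6488; ½·erfc(-0.6488) = 0.8206.
C = 28.9 × 0.8206 = 23.7 mg/L.

23.7 mg/L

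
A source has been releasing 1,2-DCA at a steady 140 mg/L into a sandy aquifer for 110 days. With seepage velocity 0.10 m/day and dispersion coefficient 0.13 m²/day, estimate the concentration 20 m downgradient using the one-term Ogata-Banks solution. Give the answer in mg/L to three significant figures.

6.47 mg/L

For a continuous step input, C/C₀ ≈ ½·erfc((x−vt)/(2√(Dt))).
vt = 0.10 × 110 = 11 m and 2√(Dt) = 2√(0.13 × 110) = 7.563 m.
Argument (x−vt)/(2√(Dt)) = (20 − 11)/7.563 = 1.190; ½·erfc(1.190) = 0.04620.
C = 140 × 0.04620 = 6.47 mg/L.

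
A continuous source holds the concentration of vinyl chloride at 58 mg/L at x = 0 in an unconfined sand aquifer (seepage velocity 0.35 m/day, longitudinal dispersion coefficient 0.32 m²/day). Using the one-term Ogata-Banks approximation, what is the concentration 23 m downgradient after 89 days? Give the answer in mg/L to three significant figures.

49.9 mg/L

For a continuous step input, C/C₀ ≈ ½·erfc((x−vt)/(2√(Dt))).
vt = 0.35 × 89 = 31.15 m and 2√(Dt) = 2√(0.32 × 89) = 10.67 m.
Argument (x−vt)/(2√(Dt)) = (23 − 31.15)/10.67 = -0.7638; ½·erfc(-0.7638) = 0.8600.
C = 58 × 0.8600 = 49.9 mg/L.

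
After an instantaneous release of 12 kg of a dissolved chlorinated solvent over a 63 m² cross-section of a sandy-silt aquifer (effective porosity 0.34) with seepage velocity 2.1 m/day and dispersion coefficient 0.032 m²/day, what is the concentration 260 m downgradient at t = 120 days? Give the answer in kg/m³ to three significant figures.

0.00125 kg/m³

For an instantaneous plane source, C(x,t) = M/(n_e·A·√(4πDt)) · exp(−(x−vt)²/(4Dt)), with n_e·A the pore (flow) area.
Plume center vt = 2.1 × 120 = 252 m, so the well at 260 m is 8 m downgradient of the peak.
√(4πDt) = 6.947 m, giving peak height M/(n_e·A·√(4πDt)) = 12/(0.34 × 63 × 6.947) = 0.08064 kg/m³.
(x−vt)²/(4Dt) = (8)²/(4 × 0.032 × 120) = 4.167; exp(−4.167) = 0.01550.
C = 0.08064 × 0.01550 = 0.00125 kg/m³.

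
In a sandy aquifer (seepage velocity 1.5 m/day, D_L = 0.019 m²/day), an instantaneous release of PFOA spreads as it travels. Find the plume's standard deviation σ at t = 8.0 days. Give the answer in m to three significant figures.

Dispersive spreading gives a Gaussian with σ² = 2Dt; advection only shifts the center.
σ = √(2 × 0.019 × 8.0) = 0.551 m.

0.551 m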